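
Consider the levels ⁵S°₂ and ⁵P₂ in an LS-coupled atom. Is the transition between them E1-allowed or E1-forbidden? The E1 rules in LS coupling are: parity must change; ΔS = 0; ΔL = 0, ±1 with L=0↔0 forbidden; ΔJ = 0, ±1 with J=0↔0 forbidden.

Initial level: S=2, L=0, J=2, parity odd. Final level: S=2, L=1, J=2, parity even.
ΔJ = 0, ±1 (not J=0↔0): J: 2 → 2, ΔJ = +0 — ✓.
ΔL = 0, ±1 (not L=0↔0): L: 0 → 1, ΔL = +1 — ✓.
ΔS = 0: S: 2 → 2 — ✓.
Parity must change: odd → even — ✓.
All four E1 rules are satisfied.

allowed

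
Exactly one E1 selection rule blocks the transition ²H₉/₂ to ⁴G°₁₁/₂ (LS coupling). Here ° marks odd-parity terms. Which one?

the ΔS = 0 rule

Reading off the term symbols: S 1/2→3/2, L 5→4, J 9/2→11/2, parity even→odd.
ΔL = 0, ±1 (not L=0↔0): L: 5 → 4, ΔL = -1 — ✓.
ΔJ = 0, ±1 (not J=0↔0): J: 9/2 → 11/2, ΔJ = +1 — ✓.
Parity must change: even → odd — ✓.
ΔS = 0: S: 1/2 → 3/2 — ✗.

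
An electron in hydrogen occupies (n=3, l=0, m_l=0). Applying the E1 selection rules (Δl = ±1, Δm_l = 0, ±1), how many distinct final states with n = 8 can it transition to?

E1 requires Δl = ±1, so l_f ∈ {-1, 1}; with 0 ≤ l_f ≤ n_f−1 = 7, the allowed l_f values are {1}.
For l_f = 1: m_f ∈ {m_i−1, m_i, m_i+1} ∩ [−1, 1] = {-1, 0, 1} → 3 states.
Total: 3.

3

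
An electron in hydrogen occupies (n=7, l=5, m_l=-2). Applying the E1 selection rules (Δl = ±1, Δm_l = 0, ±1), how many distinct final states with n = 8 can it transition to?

6

E1 requires Δl = ±1, so l_f ∈ {4, 6}; with 0 ≤ l_f ≤ n_f−1 = 7, the allowed l_f values are {4, 6}.
For l_f = 4: m_f ∈ {m_i−1, m_i, m_i+1} ∩ [−4, 4] = {-3, -2, -1} → 3 states.
For l_f = 6: m_f ∈ {m_i−1, m_i, m_i+1} ∩ [−6, 6] = {-3, -2, -1} → 3 states.
Total: 6.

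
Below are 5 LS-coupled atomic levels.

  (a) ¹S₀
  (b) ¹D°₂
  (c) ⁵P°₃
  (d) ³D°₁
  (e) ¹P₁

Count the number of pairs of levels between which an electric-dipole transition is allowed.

(a)–(b): forbidden (ΔL, ΔJ).
(a)–(c): forbidden (ΔS, ΔJ).
(a)–(d): forbidden (ΔS, ΔL).
(a)–(e): forbidden (parity).
(b)–(c): forbidden (parity, ΔS).
(b)–(d): forbidden (parity, ΔS).
(b)–(e): allowed.
(c)–(d): forbidden (parity, ΔS, ΔJ).
(c)–(e): forbidden (ΔS, ΔJ).
(d)–(e): forbidden (ΔS).
Allowed pairs: 1 of 10.

1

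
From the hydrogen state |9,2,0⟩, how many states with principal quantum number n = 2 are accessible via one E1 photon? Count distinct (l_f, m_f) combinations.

3

E1 requires Δl = ±1, so l_f ∈ {1, 3}; with 0 ≤ l_f ≤ n_f−1 = 1, the allowed l_f values are {1}.
For l_f = 1: m_f ∈ {m_i−1, m_i, m_i+1} ∩ [−1, 1] = {-1, 0, 1} → 3 states.
Total: 3.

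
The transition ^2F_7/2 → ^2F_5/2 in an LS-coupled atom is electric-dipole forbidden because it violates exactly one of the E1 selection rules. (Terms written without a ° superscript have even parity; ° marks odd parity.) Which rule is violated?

parity

Initial level: S=1/2, L=3, J=7/2, parity even. Final level: S=1/2, L=3, J=5/2, parity even.
Parity must change: even → even — ✗.
ΔS = 0: S: 1/2 → 1/2 — ✓.
ΔL = 0, ±1 (not L=0↔0): L: 3 → 3, ΔL = +0 — ✓.
ΔJ = 0, ±1 (not J=0↔0): J: 7/2 → 5/2, ΔJ = -1 — ✓.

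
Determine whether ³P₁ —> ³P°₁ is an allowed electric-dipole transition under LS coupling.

allowed

Parity must change: even → odd — passes.
ΔS = 0: S: 1 → 1 — passes.
ΔL = 0, ±1 (not L=0↔0): L: 1 → 1, ΔL = +0 — passes.
ΔJ = 0, ±1 (not J=0↔0): J: 1 → 1, ΔJ = +0 — passes.
All four E1 rules are satisfied.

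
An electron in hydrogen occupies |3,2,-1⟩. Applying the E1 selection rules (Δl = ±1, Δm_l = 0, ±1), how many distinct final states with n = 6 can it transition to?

5

E1 requires Δl = ±1, so l_f ∈ {1, 3}; with 0 ≤ l_f ≤ n_f−1 = 5, the allowed l_f values are {1, 3}.
For l_f = 1: m_f ∈ {m_i−1, m_i, m_i+1} ∩ [−1, 1] = {-1, 0} → 2 states.
For l_f = 3: m_f ∈ {m_i−1, m_i, m_i+1} ∩ [−3, 3] = {-2, -1, 0} → 3 states.
Total: 5.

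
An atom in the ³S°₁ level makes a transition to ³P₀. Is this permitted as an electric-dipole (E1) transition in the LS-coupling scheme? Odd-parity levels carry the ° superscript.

Reading off the term symbols: S 1→1, L 0→1, J 1→0, parity odd→even.
Parity must change: odd → even — ok.
ΔS = 0: S: 1 → 1 — ok.
ΔL = 0, ±1 (not L=0↔0): L: 0 → 1, ΔL = +1 — ok.
ΔJ = 0, ±1 (not J=0↔0): J: 1 → 0, ΔJ = -1 — ok.
All four E1 rules are satisfied.

allowed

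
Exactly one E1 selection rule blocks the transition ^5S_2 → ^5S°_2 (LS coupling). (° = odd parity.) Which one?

the L=0 ↔ L=0 exclusion

Parity must change: even → odd — passes.
ΔL = 0, ±1 (not L=0↔0): L: 0 → 0, ΔL = +0 — fails.
ΔS = 0: S: 2 → 2 — passes.
ΔJ = 0, ±1 (not J=0↔0): J: 2 → 2, ΔJ = +0 — passes.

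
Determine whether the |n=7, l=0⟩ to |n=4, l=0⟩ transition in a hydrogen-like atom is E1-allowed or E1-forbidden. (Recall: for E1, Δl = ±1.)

forbidden

l: 0 → 0 (Δl = +0). Δl = ±1 fails.
The transition is electric-dipole forbidden.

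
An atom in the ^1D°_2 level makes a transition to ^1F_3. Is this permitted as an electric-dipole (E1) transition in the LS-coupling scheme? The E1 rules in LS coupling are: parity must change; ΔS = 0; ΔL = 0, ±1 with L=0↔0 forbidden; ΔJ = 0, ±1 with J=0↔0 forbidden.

Reading off the term symbols: S 0→0, L 2→3, J 2→3, parity odd→even.
ΔJ = 0, ±1 (not J=0↔0): J: 2 → 3, ΔJ = +1 — ✓.
Parity must change: odd → even — ✓.
ΔS = 0: S: 0 → 0 — ✓.
ΔL = 0, ±1 (not L=0↔0): L: 2 → 3, ΔL = +1 — ✓.
All four E1 rules are satisfied.

allowed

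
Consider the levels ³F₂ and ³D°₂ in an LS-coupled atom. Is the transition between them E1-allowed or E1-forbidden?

allowed

ΔS = 0: S: 1 → 1 — satisfied.
Parity must change: even → odd — satisfied.
ΔJ = 0, ±1 (not J=0↔0): J: 2 → 2, ΔJ = +0 — satisfied.
ΔL = 0, ±1 (not L=0↔0): L: 3 → 2, ΔL = -1 — satisfied.
All four E1 rules are satisfied.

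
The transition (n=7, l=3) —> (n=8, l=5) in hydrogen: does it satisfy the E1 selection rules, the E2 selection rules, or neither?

E2

Δl = 5 − 3 = +2; l_i + l_f = 8.
E1 (Δl = ±1): not satisfied.
E2 (Δl = 0,±2, l_i+l_f ≥ 2): satisfied.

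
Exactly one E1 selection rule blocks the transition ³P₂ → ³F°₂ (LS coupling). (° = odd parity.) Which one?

Initial level: S=1, L=1, J=2, parity even. Final level: S=1, L=3, J=2, parity odd.
ΔJ = 0, ±1 (not J=0↔0): J: 2 → 2, ΔJ = +0 — passes.
Parity must change: even → odd — passes.
ΔS = 0: S: 1 → 1 — passes.
ΔL = 0, ±1 (not L=0↔0): L: 1 → 3, ΔL = +2 — fails.

the ΔL = 0, ±1 rule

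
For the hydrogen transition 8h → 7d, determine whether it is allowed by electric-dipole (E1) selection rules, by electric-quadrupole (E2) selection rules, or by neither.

neither

Δl = 2 − 5 = -3; l_i + l_f = 7.
E1 (Δl = ±1): not satisfied.
E2 (Δl = 0,±2, l_i+l_f ≥ 2): not satisfied.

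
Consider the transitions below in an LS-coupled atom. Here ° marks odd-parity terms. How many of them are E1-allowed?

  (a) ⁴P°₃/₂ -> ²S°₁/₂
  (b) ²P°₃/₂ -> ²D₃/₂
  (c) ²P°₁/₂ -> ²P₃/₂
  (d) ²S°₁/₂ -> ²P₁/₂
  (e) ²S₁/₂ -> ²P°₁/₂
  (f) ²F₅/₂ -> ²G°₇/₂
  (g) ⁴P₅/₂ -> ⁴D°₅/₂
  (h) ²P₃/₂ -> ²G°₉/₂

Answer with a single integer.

(a) forbidden (parity, ΔS fail)
(b) allowed
(c) allowed
(d) allowed
(e) allowed
(f) allowed
(g) allowed
(h) forbidden (ΔL, ΔJ fail)
Total allowed: 6 of 8.

6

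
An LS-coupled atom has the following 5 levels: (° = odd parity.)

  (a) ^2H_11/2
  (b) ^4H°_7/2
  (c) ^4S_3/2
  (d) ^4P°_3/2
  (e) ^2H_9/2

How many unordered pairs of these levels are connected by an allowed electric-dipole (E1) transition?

1

(a)–(b): forbidden (ΔS, ΔJ).
(a)–(c): forbidden (parity, ΔS, ΔL, ΔJ).
(a)–(d): forbidden (ΔS, ΔL, ΔJ).
(a)–(e): forbidden (parity).
(b)–(c): forbidden (ΔL, ΔJ).
(b)–(d): forbidden (parity, ΔL, ΔJ).
(b)–(e): forbidden (ΔS).
(c)–(d): allowed.
(c)–(e): forbidden (parity, ΔS, ΔL, ΔJ).
(d)–(e): forbidden (ΔS, ΔL, ΔJ).
Allowed pairs: 1 of 10.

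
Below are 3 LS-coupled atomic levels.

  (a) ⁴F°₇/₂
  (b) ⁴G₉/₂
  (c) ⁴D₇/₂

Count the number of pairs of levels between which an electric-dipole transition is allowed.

2

(a)–(b): allowed.
(a)–(c): allowed.
(b)–(c): forbidden (parity, ΔL).
Allowed pairs: 2 of 3.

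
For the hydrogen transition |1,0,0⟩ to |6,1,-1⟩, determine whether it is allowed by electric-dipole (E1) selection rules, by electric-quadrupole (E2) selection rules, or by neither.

Δl = 1 − 0 = +1; l_i + l_f = 1.
Δm_l = -1.
E1 (Δl = ±1, |Δm_l| ≤ 1): satisfied.
E2 (Δl = 0,±2, l_i+l_f ≥ 2, |Δm_l| ≤ 2): not satisfied.

E1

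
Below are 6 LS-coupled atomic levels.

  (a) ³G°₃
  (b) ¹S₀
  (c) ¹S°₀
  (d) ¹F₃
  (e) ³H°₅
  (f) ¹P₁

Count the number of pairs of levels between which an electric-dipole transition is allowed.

1

(a)–(b): forbidden (ΔS, ΔL, ΔJ).
(a)–(c): forbidden (parity, ΔS, ΔL, ΔJ).
(a)–(d): forbidden (ΔS).
(a)–(e): forbidden (parity, ΔJ).
(a)–(f): forbidden (ΔS, ΔL, ΔJ).
(b)–(c): forbidden (ΔL, ΔJ).
(b)–(d): forbidden (parity, ΔL, ΔJ).
(b)–(e): forbidden (ΔS, ΔL, ΔJ).
(b)–(f): forbidden (parity).
(c)–(d): forbidden (ΔL, ΔJ).
(c)–(e): forbidden (parity, ΔS, ΔL, ΔJ).
(c)–(f): allowed.
(d)–(e): forbidden (ΔS, ΔL, ΔJ).
(d)–(f): forbidden (parity, ΔL, ΔJ).
(e)–(f): forbidden (ΔS, ΔL, ΔJ).
Allowed pairs: 1 of 15.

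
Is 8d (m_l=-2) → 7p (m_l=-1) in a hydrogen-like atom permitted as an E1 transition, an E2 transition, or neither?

E1

Δl = 1 − 2 = -1; l_i + l_f = 3.
Δm_l = +1.
E1 (Δl = ±1, |Δm_l| ≤ 1): satisfied.
E2 (Δl = 0,±2, l_i+l_f ≥ 2, |Δm_l| ≤ 2): not satisfied.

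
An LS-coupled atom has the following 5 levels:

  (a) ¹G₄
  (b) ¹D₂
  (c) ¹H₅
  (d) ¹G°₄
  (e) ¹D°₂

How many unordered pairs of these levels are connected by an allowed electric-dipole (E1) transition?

3

(a)–(b): forbidden (parity, ΔL, ΔJ).
(a)–(c): forbidden (parity).
(a)–(d): allowed.
(a)–(e): forbidden (ΔL, ΔJ).
(b)–(c): forbidden (parity, ΔL, ΔJ).
(b)–(d): forbidden (ΔL, ΔJ).
(b)–(e): allowed.
(c)–(d): allowed.
(c)–(e): forbidden (ΔL, ΔJ).
(d)–(e): forbidden (parity, ΔL, ΔJ).
Allowed pairs: 3 of 10.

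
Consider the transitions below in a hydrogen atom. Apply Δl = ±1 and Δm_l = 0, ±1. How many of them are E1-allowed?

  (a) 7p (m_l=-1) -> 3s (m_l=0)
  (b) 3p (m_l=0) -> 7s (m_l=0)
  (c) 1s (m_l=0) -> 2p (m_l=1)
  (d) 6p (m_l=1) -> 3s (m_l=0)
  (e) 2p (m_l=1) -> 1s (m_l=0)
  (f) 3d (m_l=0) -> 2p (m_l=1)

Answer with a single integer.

6

(a) allowed
(b) allowed
(c) allowed
(d) allowed
(e) allowed
(f) allowed
Total allowed: 6 of 6.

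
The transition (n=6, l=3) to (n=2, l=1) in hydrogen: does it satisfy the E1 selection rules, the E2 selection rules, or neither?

E2

Δl = 1 − 3 = -2; l_i + l_f = 4.
E1 (Δl = ±1): not satisfied.
E2 (Δl = 0,±2, l_i+l_f ≥ 2): satisfied.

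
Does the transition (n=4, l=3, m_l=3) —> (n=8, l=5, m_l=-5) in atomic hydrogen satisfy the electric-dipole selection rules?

l: 3 → 5 (Δl = +2). Δl = ±1 fails.
Δm_l = -5 − (3) = -8. E1 requires Δm_l = 0, ±1: fails.
The transition is electric-dipole forbidden.

forbidden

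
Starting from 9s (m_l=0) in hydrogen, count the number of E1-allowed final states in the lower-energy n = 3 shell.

3

E1 requires Δl = ±1, so l_f ∈ {-1, 1}; with 0 ≤ l_f ≤ n_f−1 = 2, the allowed l_f values are {1}.
For l_f = 1: m_f ∈ {m_i−1, m_i, m_i+1} ∩ [−1, 1] = {-1, 0, 1} → 3 states.
Total: 3.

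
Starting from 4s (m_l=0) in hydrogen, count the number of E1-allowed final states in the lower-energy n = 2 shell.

E1 requires Δl = ±1, so l_f ∈ {-1, 1}; with 0 ≤ l_f ≤ n_f−1 = 1, the allowed l_f values are {1}.
For l_f = 1: m_f ∈ {m_i−1, m_i, m_i+1} ∩ [−1, 1] = {-1, 0, 1} → 3 states.
Total: 3.

3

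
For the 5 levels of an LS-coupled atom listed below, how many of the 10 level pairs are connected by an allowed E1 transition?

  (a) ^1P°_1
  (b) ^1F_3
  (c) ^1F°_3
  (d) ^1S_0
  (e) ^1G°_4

3

(a)–(b): forbidden (ΔL, ΔJ).
(a)–(c): forbidden (parity, ΔL, ΔJ).
(a)–(d): allowed.
(a)–(e): forbidden (parity, ΔL, ΔJ).
(b)–(c): allowed.
(b)–(d): forbidden (parity, ΔL, ΔJ).
(b)–(e): allowed.
(c)–(d): forbidden (ΔL, ΔJ).
(c)–(e): forbidden (parity).
(d)–(e): forbidden (ΔL, ΔJ).
Allowed pairs: 3 of 10.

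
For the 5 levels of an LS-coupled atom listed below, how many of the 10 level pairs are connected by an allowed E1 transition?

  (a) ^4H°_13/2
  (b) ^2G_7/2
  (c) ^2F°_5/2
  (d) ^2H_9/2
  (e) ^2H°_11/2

(a)–(b): forbidden (ΔS, ΔJ).
(a)–(c): forbidden (parity, ΔS, ΔL, ΔJ).
(a)–(d): forbidden (ΔS, ΔJ).
(a)–(e): forbidden (parity, ΔS).
(b)–(c): allowed.
(b)–(d): forbidden (parity).
(b)–(e): forbidden (ΔJ).
(c)–(d): forbidden (ΔL, ΔJ).
(c)–(e): forbidden (parity, ΔL, ΔJ).
(d)–(e): allowed.
Allowed pairs: 2 of 10.

2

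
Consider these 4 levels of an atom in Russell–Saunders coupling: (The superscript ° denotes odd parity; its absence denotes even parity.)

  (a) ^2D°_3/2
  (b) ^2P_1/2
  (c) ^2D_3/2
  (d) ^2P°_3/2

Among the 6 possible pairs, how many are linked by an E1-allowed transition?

(a)–(b): allowed.
(a)–(c): allowed.
(a)–(d): forbidden (parity).
(b)–(c): forbidden (parity).
(b)–(d): allowed.
(c)–(d): allowed.
Allowed pairs: 4 of 6.

4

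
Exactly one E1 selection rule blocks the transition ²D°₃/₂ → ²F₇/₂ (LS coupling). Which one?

the ΔJ = 0, ±1 rule

Initial level: S=1/2, L=2, J=3/2, parity odd. Final level: S=1/2, L=3, J=7/2, parity even.
Parity must change: odd → even — ok.
ΔS = 0: S: 1/2 → 1/2 — ok.
ΔL = 0, ±1 (not L=0↔0): L: 2 → 3, ΔL = +1 — ok.
ΔJ = 0, ±1 (not J=0↔0): J: 3/2 → 7/2, ΔJ = +2 — fails.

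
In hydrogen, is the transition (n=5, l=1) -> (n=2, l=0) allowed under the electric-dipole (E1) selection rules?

allowed

l: 1 → 0 (Δl = -1). Δl = ±1 satisfied.
All E1 selection rules are satisfied.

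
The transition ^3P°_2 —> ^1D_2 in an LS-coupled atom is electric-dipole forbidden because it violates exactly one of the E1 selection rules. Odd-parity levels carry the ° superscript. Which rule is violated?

Reading off the term symbols: S 1→0, L 1→2, J 2→2, parity odd→even.
Parity must change: odd → even — ✓.
ΔS = 0: S: 1 → 0 — ✗.
ΔL = 0, ±1 (not L=0↔0): L: 1 → 2, ΔL = +1 — ✓.
ΔJ = 0, ±1 (not J=0↔0): J: 2 → 2, ΔJ = +0 — ✓.

the ΔS = 0 rule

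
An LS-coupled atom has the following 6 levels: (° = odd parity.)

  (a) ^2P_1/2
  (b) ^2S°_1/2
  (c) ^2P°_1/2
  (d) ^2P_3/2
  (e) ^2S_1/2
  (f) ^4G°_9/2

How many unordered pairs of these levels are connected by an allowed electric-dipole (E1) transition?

(a)–(b): allowed.
(a)–(c): allowed.
(a)–(d): forbidden (parity).
(a)–(e): forbidden (parity).
(a)–(f): forbidden (ΔS, ΔL, ΔJ).
(b)–(c): forbidden (parity).
(b)–(d): allowed.
(b)–(e): forbidden (ΔL).
(b)–(f): forbidden (parity, ΔS, ΔL, ΔJ).
(c)–(d): allowed.
(c)–(e): allowed.
(c)–(f): forbidden (parity, ΔS, ΔL, ΔJ).
(d)–(e): forbidden (parity).
(d)–(f): forbidden (ΔS, ΔL, ΔJ).
(e)–(f): forbidden (ΔS, ΔL, ΔJ).
Allowed pairs: 5 of 15.

5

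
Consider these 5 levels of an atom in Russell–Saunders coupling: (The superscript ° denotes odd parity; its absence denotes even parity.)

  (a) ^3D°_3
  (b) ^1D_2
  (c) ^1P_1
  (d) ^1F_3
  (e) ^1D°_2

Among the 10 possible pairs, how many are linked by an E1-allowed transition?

3

(a)–(b): forbidden (ΔS).
(a)–(c): forbidden (ΔS, ΔJ).
(a)–(d): forbidden (ΔS).
(a)–(e): forbidden (parity, ΔS).
(b)–(c): forbidden (parity).
(b)–(d): forbidden (parity).
(b)–(e): allowed.
(c)–(d): forbidden (parity, ΔL, ΔJ).
(c)–(e): allowed.
(d)–(e): allowed.
Allowed pairs: 3 of 10.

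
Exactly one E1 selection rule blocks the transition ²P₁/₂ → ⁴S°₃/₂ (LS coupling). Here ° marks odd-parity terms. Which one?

Initial level: S=1/2, L=1, J=1/2, parity even. Final level: S=3/2, L=0, J=3/2, parity odd.
Parity must change: even → odd — ok.
ΔS = 0: S: 1/2 → 3/2 — fails.
ΔL = 0, ±1 (not L=0↔0): L: 1 → 0, ΔL = -1 — ok.
ΔJ = 0, ±1 (not J=0↔0): J: 1/2 → 3/2, ΔJ = +1 — ok.

the ΔS = 0 rule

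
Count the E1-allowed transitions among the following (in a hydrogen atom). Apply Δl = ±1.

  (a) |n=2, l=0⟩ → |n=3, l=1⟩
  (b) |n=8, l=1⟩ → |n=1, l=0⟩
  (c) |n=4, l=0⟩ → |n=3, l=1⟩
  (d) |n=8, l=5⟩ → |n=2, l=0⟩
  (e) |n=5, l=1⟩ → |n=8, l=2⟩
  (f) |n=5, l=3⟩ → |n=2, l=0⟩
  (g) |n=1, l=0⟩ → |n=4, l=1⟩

(a) allowed
(b) allowed
(c) allowed
(d) forbidden — Δl = -5 (E1 requires Δl = ±1)
(e) allowed
(f) forbidden — Δl = -3 (E1 requires Δl = ±1)
(g) allowed
Total allowed: 5 of 7.

5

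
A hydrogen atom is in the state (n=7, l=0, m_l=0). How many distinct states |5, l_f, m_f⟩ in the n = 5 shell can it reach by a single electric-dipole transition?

3

E1 requires Δl = ±1, so l_f ∈ {-1, 1}; with 0 ≤ l_f ≤ n_f−1 = 4, the allowed l_f values are {1}.
For l_f = 1: m_f ∈ {m_i−1, m_i, m_i+1} ∩ [−1, 1] = {-1, 0, 1} → 3 states.
Total: 3.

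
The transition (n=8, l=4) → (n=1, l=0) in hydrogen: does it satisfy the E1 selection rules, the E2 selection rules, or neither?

neither

Δl = 0 − 4 = -4; l_i + l_f = 4.
E1 (Δl = ±1): not satisfied.
E2 (Δl = 0,±2, l_i+l_f ≥ 2): not satisfied.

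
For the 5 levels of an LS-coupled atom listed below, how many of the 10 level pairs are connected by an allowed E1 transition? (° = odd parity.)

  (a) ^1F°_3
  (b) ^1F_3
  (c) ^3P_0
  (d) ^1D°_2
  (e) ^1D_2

4

(a)–(b): allowed.
(a)–(c): forbidden (ΔS, ΔL, ΔJ).
(a)–(d): forbidden (parity).
(a)–(e): allowed.
(b)–(c): forbidden (parity, ΔS, ΔL, ΔJ).
(b)–(d): allowed.
(b)–(e): forbidden (parity).
(c)–(d): forbidden (ΔS, ΔJ).
(c)–(e): forbidden (parity, ΔS, ΔJ).
(d)–(e): allowed.
Allowed pairs: 4 of 10.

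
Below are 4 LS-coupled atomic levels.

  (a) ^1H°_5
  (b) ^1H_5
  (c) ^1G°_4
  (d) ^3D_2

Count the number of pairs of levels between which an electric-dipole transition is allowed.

(a)–(b): allowed.
(a)–(c): forbidden (parity).
(a)–(d): forbidden (ΔS, ΔL, ΔJ).
(b)–(c): allowed.
(b)–(d): forbidden (parity, ΔS, ΔL, ΔJ).
(c)–(d): forbidden (ΔS, ΔL, ΔJ).
Allowed pairs: 2 of 6.

2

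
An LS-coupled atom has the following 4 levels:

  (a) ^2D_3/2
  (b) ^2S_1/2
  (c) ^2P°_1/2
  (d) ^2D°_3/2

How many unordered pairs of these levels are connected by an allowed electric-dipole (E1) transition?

3

(a)–(b): forbidden (parity, ΔL).
(a)–(c): allowed.
(a)–(d): allowed.
(b)–(c): allowed.
(b)–(d): forbidden (ΔL).
(c)–(d): forbidden (parity).
Allowed pairs: 3 of 6.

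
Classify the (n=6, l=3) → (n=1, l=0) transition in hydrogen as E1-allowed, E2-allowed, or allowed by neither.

Δl = 0 − 3 = -3; l_i + l_f = 3.
E1 (Δl = ±1): not satisfied.
E2 (Δl = 0,±2, l_i+l_f ≥ 2): not satisfied.

neither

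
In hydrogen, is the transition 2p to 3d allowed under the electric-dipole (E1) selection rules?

allowed

l: 1 → 2 (Δl = +1). Δl = ±1 ok.
All E1 selection rules are satisfied.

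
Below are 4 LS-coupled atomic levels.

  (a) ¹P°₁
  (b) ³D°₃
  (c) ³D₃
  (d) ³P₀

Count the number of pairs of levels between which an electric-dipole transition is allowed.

1

(a)–(b): forbidden (parity, ΔS, ΔJ).
(a)–(c): forbidden (ΔS, ΔJ).
(a)–(d): forbidden (ΔS).
(b)–(c): allowed.
(b)–(d): forbidden (ΔJ).
(c)–(d): forbidden (parity, ΔJ).
Allowed pairs: 1 of 6.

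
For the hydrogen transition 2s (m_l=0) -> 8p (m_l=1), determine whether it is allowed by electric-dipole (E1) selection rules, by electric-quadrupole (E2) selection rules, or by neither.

E1

Δl = 1 − 0 = +1; l_i + l_f = 1.
Δm_l = +1.
E1 (Δl = ±1, |Δm_l| ≤ 1): satisfied.
E2 (Δl = 0,±2, l_i+l_f ≥ 2, |Δm_l| ≤ 2): not satisfied.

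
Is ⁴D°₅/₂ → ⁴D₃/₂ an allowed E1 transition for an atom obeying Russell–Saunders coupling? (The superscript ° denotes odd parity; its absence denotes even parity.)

allowed

Initial level: S=3/2, L=2, J=5/2, parity odd. Final level: S=3/2, L=2, J=3/2, parity even.
Parity must change: odd → even — passes.
ΔS = 0: S: 3/2 → 3/2 — passes.
ΔL = 0, ±1 (not L=0↔0): L: 2 → 2, ΔL = +0 — passes.
ΔJ = 0, ±1 (not J=0↔0): J: 5/2 → 3/2, ΔJ = -1 — passes.
All four E1 rules are satisfied.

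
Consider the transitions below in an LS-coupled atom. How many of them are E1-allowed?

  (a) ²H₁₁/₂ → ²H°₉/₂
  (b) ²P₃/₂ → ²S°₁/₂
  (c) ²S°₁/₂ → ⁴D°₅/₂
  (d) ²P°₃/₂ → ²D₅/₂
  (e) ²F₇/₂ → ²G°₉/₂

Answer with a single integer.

4

(a) allowed
(b) allowed
(c) forbidden (parity, ΔS, ΔL, ΔJ fail)
(d) allowed
(e) allowed
Total allowed: 4 of 5.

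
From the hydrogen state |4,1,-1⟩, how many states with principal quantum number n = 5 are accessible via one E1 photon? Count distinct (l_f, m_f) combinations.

4

E1 requires Δl = ±1, so l_f ∈ {0, 2}; with 0 ≤ l_f ≤ n_f−1 = 4, the allowed l_f values are {0, 2}.
For l_f = 0: m_f ∈ {m_i−1, m_i, m_i+1} ∩ [−0, 0] = {0} → 1 state.
For l_f = 2: m_f ∈ {m_i−1, m_i, m_i+1} ∩ [−2, 2] = {-2, -1, 0} → 3 states.
Total: 4.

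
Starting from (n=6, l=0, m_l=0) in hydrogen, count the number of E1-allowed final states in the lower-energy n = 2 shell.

E1 requires Δl = ±1, so l_f ∈ {-1, 1}; with 0 ≤ l_f ≤ n_f−1 = 1, the allowed l_f values are {1}.
For l_f = 1: m_f ∈ {m_i−1, m_i, m_i+1} ∩ [−1, 1] = {-1, 0, 1} → 3 states.
Total: 3.

3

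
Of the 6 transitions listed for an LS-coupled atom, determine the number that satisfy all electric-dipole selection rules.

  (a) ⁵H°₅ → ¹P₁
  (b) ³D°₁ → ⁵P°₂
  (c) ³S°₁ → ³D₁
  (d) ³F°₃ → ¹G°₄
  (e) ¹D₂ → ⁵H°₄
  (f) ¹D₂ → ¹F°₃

(a) forbidden (ΔS, ΔL, ΔJ fail)
(b) forbidden (parity, ΔS fail)
(c) forbidden (ΔL fails)
(d) forbidden (parity, ΔS fail)
(e) forbidden (ΔS, ΔL, ΔJ fail)
(f) allowed
Total allowed: 1 of 6.

1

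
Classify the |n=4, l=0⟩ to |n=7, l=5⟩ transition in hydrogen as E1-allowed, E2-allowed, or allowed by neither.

Δl = 5 − 0 = +5; l_i + l_f = 5.
E1 (Δl = ±1): not satisfied.
E2 (Δl = 0,±2, l_i+l_f ≥ 2): not satisfied.

neither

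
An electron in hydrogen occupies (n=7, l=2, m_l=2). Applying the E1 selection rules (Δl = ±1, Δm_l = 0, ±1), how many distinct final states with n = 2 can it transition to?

E1 requires Δl = ±1, so l_f ∈ {1, 3}; with 0 ≤ l_f ≤ n_f−1 = 1, the allowed l_f values are {1}.
For l_f = 1: m_f ∈ {m_i−1, m_i, m_i+1} ∩ [−1, 1] = {1} → 1 state.
Total: 1.

1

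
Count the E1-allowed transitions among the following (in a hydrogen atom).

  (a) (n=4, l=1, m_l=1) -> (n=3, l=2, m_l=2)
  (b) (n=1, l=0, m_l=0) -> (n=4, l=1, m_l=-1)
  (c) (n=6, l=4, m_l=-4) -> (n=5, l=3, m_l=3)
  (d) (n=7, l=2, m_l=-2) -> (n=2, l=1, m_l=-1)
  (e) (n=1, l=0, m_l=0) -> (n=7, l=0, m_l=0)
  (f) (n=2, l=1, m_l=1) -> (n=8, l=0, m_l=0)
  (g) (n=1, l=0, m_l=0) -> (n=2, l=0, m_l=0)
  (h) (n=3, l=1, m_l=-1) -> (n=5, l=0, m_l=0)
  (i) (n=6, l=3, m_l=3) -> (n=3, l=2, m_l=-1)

5

(a) allowed
(b) allowed
(c) forbidden — Δm_l = +7 (E1 requires Δm_l = 0, ±1)
(d) allowed
(e) forbidden — Δl = +0 (E1 requires Δl = ±1)
(f) allowed
(g) forbidden — Δl = +0 (E1 requires Δl = ±1)
(h) allowed
(i) forbidden — Δm_l = -4 (E1 requires Δm_l = 0, ±1)
Total allowed: 5 of 9.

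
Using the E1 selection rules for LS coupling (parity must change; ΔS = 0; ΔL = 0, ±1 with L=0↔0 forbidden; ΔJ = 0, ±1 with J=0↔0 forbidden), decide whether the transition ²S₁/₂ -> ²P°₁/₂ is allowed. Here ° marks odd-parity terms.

Reading off the term symbols: S 1/2→1/2, L 0→1, J 1/2→1/2, parity even→odd.
ΔL = 0, ±1 (not L=0↔0): L: 0 → 1, ΔL = +1 — passes.
ΔJ = 0, ±1 (not J=0↔0): J: 1/2 → 1/2, ΔJ = +0 — passes.
ΔS = 0: S: 1/2 → 1/2 — passes.
Parity must change: even → odd — passes.
All four E1 rules are satisfied.

allowed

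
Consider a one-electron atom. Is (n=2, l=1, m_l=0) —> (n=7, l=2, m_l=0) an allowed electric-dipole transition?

allowed

Δl = 2 − 1 = +1; the E1 rule Δl = ±1 is ok.
m_l: 0 → 0 (Δm_l = +0). |Δm_l| ≤ 1 ok.
All E1 selection rules are satisfied.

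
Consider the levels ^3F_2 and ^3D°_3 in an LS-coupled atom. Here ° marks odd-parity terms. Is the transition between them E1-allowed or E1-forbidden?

Parity must change: even → odd — ✓.
ΔS = 0: S: 1 → 1 — ✓.
ΔL = 0, ±1 (not L=0↔0): L: 3 → 2, ΔL = -1 — ✓.
ΔJ = 0, ±1 (not J=0↔0): J: 2 → 3, ΔJ = +1 — ✓.
All four E1 rules are satisfied.

allowed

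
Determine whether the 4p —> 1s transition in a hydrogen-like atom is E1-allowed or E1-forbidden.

l: 1 → 0 (Δl = -1). Δl = ±1 ✓.
All E1 selection rules are satisfied.

allowed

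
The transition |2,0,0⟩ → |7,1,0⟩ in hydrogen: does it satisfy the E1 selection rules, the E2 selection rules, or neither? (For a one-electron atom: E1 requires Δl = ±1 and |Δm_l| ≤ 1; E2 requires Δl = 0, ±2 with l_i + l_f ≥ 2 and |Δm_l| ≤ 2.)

E1

Δl = 1 − 0 = +1; l_i + l_f = 1.
Δm_l = +0.
E1 (Δl = ±1, |Δm_l| ≤ 1): satisfied.
E2 (Δl = 0,±2, l_i+l_f ≥ 2, |Δm_l| ≤ 2): not satisfied.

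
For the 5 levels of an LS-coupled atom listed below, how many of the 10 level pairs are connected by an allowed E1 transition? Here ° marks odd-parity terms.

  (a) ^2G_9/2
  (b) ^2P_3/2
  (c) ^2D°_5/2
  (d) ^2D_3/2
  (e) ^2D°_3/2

4

(a)–(b): forbidden (parity, ΔL, ΔJ).
(a)–(c): forbidden (ΔL, ΔJ).
(a)–(d): forbidden (parity, ΔL, ΔJ).
(a)–(e): forbidden (ΔL, ΔJ).
(b)–(c): allowed.
(b)–(d): forbidden (parity).
(b)–(e): allowed.
(c)–(d): allowed.
(c)–(e): forbidden (parity).
(d)–(e): allowed.
Allowed pairs: 4 of 10.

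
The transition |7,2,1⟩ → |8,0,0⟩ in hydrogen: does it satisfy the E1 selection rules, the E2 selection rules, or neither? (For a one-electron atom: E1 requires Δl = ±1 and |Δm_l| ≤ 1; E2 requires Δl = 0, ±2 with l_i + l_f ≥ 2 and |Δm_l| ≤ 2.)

E2

Δl = 0 − 2 = -2; l_i + l_f = 2.
Δm_l = -1.
E1 (Δl = ±1, |Δm_l| ≤ 1): not satisfied.
E2 (Δl = 0,±2, l_i+l_f ≥ 2, |Δm_l| ≤ 2): satisfied.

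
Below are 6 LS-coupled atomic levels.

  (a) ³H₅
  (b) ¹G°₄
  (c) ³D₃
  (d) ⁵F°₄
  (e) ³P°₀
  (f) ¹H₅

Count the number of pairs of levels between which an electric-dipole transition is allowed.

(a)–(b): forbidden (ΔS).
(a)–(c): forbidden (parity, ΔL, ΔJ).
(a)–(d): forbidden (ΔS, ΔL).
(a)–(e): forbidden (ΔL, ΔJ).
(a)–(f): forbidden (parity, ΔS).
(b)–(c): forbidden (ΔS, ΔL).
(b)–(d): forbidden (parity, ΔS).
(b)–(e): forbidden (parity, ΔS, ΔL, ΔJ).
(b)–(f): allowed.
(c)–(d): forbidden (ΔS).
(c)–(e): forbidden (ΔJ).
(c)–(f): forbidden (parity, ΔS, ΔL, ΔJ).
(d)–(e): forbidden (parity, ΔS, ΔL, ΔJ).
(d)–(f): forbidden (ΔS, ΔL).
(e)–(f): forbidden (ΔS, ΔL, ΔJ).
Allowed pairs: 1 of 15.

1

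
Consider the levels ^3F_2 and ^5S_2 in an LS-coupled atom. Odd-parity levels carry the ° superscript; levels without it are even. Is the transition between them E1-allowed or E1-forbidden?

Reading off the term symbols: S 1→2, L 3→0, J 2→2, parity even→even.
Parity must change: even → even — ✗.
ΔS = 0: S: 1 → 2 — ✗.
ΔL = 0, ±1 (not L=0↔0): L: 3 → 0, ΔL = -3 — ✗.
ΔJ = 0, ±1 (not J=0↔0): J: 2 → 2, ΔJ = +0 — ✓.
Rule(s) violated: parity, ΔS, ΔL.

forbidden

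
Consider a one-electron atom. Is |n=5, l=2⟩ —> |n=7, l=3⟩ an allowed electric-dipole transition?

allowed

Δl = 3 − 2 = +1; the E1 rule Δl = ±1 is ✓.
All E1 selection rules are satisfied.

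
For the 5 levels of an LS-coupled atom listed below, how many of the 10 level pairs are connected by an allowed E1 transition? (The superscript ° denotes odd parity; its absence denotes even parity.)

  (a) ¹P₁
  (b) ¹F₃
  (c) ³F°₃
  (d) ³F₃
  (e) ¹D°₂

(a)–(b): forbidden (parity, ΔL, ΔJ).
(a)–(c): forbidden (ΔS, ΔL, ΔJ).
(a)–(d): forbidden (parity, ΔS, ΔL, ΔJ).
(a)–(e): allowed.
(b)–(c): forbidden (ΔS).
(b)–(d): forbidden (parity, ΔS).
(b)–(e): allowed.
(c)–(d): allowed.
(c)–(e): forbidden (parity, ΔS).
(d)–(e): forbidden (ΔS).
Allowed pairs: 3 of 10.

3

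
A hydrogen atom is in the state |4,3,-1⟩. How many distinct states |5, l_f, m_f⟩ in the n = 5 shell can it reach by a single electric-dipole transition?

E1 requires Δl = ±1, so l_f ∈ {2, 4}; with 0 ≤ l_f ≤ n_f−1 = 4, the allowed l_f values are {2, 4}.
For l_f = 2: m_f ∈ {m_i−1, m_i, m_i+1} ∩ [−2, 2] = {-2, -1, 0} → 3 states.
For l_f = 4: m_f ∈ {m_i−1, m_i, m_i+1} ∩ [−4, 4] = {-2, -1, 0} → 3 states.
Total: 6.

6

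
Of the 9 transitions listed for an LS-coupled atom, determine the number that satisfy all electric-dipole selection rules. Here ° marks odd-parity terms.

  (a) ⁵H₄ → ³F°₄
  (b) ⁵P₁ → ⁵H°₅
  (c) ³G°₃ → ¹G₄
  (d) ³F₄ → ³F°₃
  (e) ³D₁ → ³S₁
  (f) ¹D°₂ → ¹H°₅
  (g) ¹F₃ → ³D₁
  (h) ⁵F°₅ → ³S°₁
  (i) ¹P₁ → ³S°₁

1

(a) forbidden (ΔS, ΔL fail)
(b) forbidden (ΔL, ΔJ fail)
(c) forbidden (ΔS fails)
(d) allowed
(e) forbidden (parity, ΔL fail)
(f) forbidden (parity, ΔL, ΔJ fail)
(g) forbidden (parity, ΔS, ΔJ fail)
(h) forbidden (parity, ΔS, ΔL, ΔJ fail)
(i) forbidden (ΔS fails)
Total allowed: 1 of 9.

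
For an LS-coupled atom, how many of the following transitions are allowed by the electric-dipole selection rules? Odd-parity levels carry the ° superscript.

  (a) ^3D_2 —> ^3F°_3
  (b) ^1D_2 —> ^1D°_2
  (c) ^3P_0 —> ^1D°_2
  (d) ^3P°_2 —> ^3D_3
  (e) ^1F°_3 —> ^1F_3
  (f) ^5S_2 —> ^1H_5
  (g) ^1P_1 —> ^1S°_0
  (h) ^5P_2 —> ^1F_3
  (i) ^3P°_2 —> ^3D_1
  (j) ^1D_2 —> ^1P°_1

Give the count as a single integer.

(a) allowed
(b) allowed
(c) forbidden (ΔS, ΔJ fail)
(d) allowed
(e) allowed
(f) forbidden (parity, ΔS, ΔL, ΔJ fail)
(g) allowed
(h) forbidden (parity, ΔS, ΔL fail)
(i) allowed
(j) allowed
Total allowed: 7 of 10.

7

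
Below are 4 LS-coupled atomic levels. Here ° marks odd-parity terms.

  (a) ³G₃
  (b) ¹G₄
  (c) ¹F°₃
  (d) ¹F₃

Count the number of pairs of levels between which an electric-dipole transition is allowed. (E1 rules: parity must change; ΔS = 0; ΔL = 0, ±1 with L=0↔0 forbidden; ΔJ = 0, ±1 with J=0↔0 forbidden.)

(a)–(b): forbidden (parity, ΔS).
(a)–(c): forbidden (ΔS).
(a)–(d): forbidden (parity, ΔS).
(b)–(c): allowed.
(b)–(d): forbidden (parity).
(c)–(d): allowed.
Allowed pairs: 2 of 6.

2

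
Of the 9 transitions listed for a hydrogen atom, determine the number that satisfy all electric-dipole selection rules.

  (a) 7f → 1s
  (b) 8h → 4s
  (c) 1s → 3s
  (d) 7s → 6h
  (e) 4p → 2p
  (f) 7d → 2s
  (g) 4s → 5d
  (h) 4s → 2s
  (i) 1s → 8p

1

(a) forbidden — Δl = -3 (E1 requires Δl = ±1)
(b) forbidden — Δl = -5 (E1 requires Δl = ±1)
(c) forbidden — Δl = +0 (E1 requires Δl = ±1)
(d) forbidden — Δl = +5 (E1 requires Δl = ±1)
(e) forbidden — Δl = +0 (E1 requires Δl = ±1)
(f) forbidden — Δl = -2 (E1 requires Δl = ±1)
(g) forbidden — Δl = +2 (E1 requires Δl = ±1)
(h) forbidden — Δl = +0 (E1 requires Δl = ±1)
(i) allowed
Total allowed: 1 of 9.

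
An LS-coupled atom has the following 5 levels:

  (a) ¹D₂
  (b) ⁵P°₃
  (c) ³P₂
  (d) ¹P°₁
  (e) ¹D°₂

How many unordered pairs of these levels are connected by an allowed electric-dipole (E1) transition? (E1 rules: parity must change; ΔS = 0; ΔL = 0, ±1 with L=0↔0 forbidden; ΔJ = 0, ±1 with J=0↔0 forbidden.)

2

(a)–(b): forbidden (ΔS).
(a)–(c): forbidden (parity, ΔS).
(a)–(d): allowed.
(a)–(e): allowed.
(b)–(c): forbidden (ΔS).
(b)–(d): forbidden (parity, ΔS, ΔJ).
(b)–(e): forbidden (parity, ΔS).
(c)–(d): forbidden (ΔS).
(c)–(e): forbidden (ΔS).
(d)–(e): forbidden (parity).
Allowed pairs: 2 of 10.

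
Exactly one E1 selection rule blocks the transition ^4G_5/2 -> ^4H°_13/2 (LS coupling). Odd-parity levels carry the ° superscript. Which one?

Initial level: S=3/2, L=4, J=5/2, parity even. Final level: S=3/2, L=5, J=13/2, parity odd.
Parity must change: even → odd — passes.
ΔS = 0: S: 3/2 → 3/2 — passes.
ΔL = 0, ±1 (not L=0↔0): L: 4 → 5, ΔL = +1 — passes.
ΔJ = 0, ±1 (not J=0↔0): J: 5/2 → 13/2, ΔJ = +4 — fails.

the ΔJ = 0, ±1 rule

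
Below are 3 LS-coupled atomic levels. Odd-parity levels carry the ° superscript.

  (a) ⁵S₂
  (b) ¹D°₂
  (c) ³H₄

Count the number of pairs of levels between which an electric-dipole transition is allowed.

(a)–(b): forbidden (ΔS, ΔL).
(a)–(c): forbidden (parity, ΔS, ΔL, ΔJ).
(b)–(c): forbidden (ΔS, ΔL, ΔJ).
Allowed pairs: 0 of 3.

0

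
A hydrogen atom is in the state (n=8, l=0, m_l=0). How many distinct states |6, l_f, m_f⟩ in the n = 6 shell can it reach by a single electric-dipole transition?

E1 requires Δl = ±1, so l_f ∈ {-1, 1}; with 0 ≤ l_f ≤ n_f−1 = 5, the allowed l_f values are {1}.
For l_f = 1: m_f ∈ {m_i−1, m_i, m_i+1} ∩ [−1, 1] = {-1, 0, 1} → 3 states.
Total: 3.

3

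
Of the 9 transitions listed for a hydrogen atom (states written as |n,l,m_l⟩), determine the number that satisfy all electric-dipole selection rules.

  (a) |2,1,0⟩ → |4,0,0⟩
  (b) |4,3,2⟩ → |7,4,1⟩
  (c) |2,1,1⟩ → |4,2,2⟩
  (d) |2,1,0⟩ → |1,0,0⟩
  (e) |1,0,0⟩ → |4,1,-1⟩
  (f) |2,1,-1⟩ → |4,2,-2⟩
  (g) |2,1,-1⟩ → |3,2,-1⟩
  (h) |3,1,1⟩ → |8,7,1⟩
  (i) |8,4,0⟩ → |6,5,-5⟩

(a) allowed
(b) allowed
(c) allowed
(d) allowed
(e) allowed
(f) allowed
(g) allowed
(h) forbidden — Δl = +6 (E1 requires Δl = ±1)
(i) forbidden — Δm_l = -5 (E1 requires Δm_l = 0, ±1)
Total allowed: 7 of 9.

7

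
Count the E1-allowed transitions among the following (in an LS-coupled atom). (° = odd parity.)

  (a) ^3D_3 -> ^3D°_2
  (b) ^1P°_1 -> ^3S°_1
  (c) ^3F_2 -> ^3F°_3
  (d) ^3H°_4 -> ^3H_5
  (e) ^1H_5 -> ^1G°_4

(a) allowed
(b) forbidden (parity, ΔS fail)
(c) allowed
(d) allowed
(e) allowed
Total allowed: 4 of 5.

4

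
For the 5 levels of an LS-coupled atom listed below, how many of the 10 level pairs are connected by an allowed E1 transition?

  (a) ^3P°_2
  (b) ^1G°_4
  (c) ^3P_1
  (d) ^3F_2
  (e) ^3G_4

(a)–(b): forbidden (parity, ΔS, ΔL, ΔJ).
(a)–(c): allowed.
(a)–(d): forbidden (ΔL).
(a)–(e): forbidden (ΔL, ΔJ).
(b)–(c): forbidden (ΔS, ΔL, ΔJ).
(b)–(d): forbidden (ΔS, ΔJ).
(b)–(e): forbidden (ΔS).
(c)–(d): forbidden (parity, ΔL).
(c)–(e): forbidden (parity, ΔL, ΔJ).
(d)–(e): forbidden (parity, ΔJ).
Allowed pairs: 1 of 10.

1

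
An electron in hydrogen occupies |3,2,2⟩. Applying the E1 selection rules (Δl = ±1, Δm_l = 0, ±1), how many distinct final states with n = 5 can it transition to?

4

E1 requires Δl = ±1, so l_f ∈ {1, 3}; with 0 ≤ l_f ≤ n_f−1 = 4, the allowed l_f values are {1, 3}.
For l_f = 1: m_f ∈ {m_i−1, m_i, m_i+1} ∩ [−1, 1] = {1} → 1 state.
For l_f = 3: m_f ∈ {m_i−1, m_i, m_i+1} ∩ [−3, 3] = {1, 2, 3} → 3 states.
Total: 4.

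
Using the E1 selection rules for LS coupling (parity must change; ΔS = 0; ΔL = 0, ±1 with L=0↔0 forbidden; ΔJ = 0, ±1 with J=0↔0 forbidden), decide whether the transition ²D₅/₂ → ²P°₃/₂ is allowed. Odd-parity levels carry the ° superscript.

Initial level: S=1/2, L=2, J=5/2, parity even. Final level: S=1/2, L=1, J=3/2, parity odd.
ΔS = 0: S: 1/2 → 1/2 — ✓.
ΔL = 0, ±1 (not L=0↔0): L: 2 → 1, ΔL = -1 — ✓.
Parity must change: even → odd — ✓.
ΔJ = 0, ±1 (not J=0↔0): J: 5/2 → 3/2, ΔJ = -1 — ✓.
All four E1 rules are satisfied.

allowed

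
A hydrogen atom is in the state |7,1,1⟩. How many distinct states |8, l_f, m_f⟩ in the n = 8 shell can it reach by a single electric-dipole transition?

E1 requires Δl = ±1, so l_f ∈ {0, 2}; with 0 ≤ l_f ≤ n_f−1 = 7, the allowed l_f values are {0, 2}.
For l_f = 0: m_f ∈ {m_i−1, m_i, m_i+1} ∩ [−0, 0] = {0} → 1 state.
For l_f = 2: m_f ∈ {m_i−1, m_i, m_i+1} ∩ [−2, 2] = {0, 1, 2} → 3 states.
Total: 4.

4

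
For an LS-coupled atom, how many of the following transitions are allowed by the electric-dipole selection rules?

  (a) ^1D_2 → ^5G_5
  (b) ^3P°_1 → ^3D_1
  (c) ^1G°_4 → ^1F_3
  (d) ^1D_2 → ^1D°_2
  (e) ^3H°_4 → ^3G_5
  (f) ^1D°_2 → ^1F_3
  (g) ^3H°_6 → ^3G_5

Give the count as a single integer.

6

(a) forbidden (parity, ΔS, ΔL, ΔJ fail)
(b) allowed
(c) allowed
(d) allowed
(e) allowed
(f) allowed
(g) allowed
Total allowed: 6 of 7.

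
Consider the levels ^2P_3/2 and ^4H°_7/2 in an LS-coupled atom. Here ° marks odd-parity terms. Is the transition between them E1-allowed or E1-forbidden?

forbidden

ΔS = 0: S: 1/2 → 3/2 — fails.
Parity must change: even → odd — passes.
ΔJ = 0, ±1 (not J=0↔0): J: 3/2 → 7/2, ΔJ = +2 — fails.
ΔL = 0, ±1 (not L=0↔0): L: 1 → 5, ΔL = +4 — fails.
Rule(s) violated: ΔS, ΔL, ΔJ.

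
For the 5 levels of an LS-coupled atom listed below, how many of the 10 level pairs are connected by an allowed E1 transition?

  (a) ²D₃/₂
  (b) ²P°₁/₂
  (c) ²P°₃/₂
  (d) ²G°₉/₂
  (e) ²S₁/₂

4

(a)–(b): allowed.
(a)–(c): allowed.
(a)–(d): forbidden (ΔL, ΔJ).
(a)–(e): forbidden (parity, ΔL).
(b)–(c): forbidden (parity).
(b)–(d): forbidden (parity, ΔL, ΔJ).
(b)–(e): allowed.
(c)–(d): forbidden (parity, ΔL, ΔJ).
(c)–(e): allowed.
(d)–(e): forbidden (ΔL, ΔJ).
Allowed pairs: 4 of 10.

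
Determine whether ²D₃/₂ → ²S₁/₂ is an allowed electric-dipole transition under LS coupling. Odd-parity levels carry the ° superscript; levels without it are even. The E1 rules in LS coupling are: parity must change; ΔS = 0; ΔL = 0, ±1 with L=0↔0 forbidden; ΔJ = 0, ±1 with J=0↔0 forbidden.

Initial level: S=1/2, L=2, J=3/2, parity even. Final level: S=1/2, L=0, J=1/2, parity even.
ΔS = 0: S: 1/2 → 1/2 — ✓.
ΔJ = 0, ±1 (not J=0↔0): J: 3/2 → 1/2, ΔJ = -1 — ✓.
ΔL = 0, ±1 (not L=0↔0): L: 2 → 0, ΔL = -2 — ✗.
Parity must change: even → even — ✗.
Rule(s) violated: parity, ΔL.

forbidden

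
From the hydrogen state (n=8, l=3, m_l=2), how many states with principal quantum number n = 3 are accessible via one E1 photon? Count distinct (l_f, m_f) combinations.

2

E1 requires Δl = ±1, so l_f ∈ {2, 4}; with 0 ≤ l_f ≤ n_f−1 = 2, the allowed l_f values are {2}.
For l_f = 2: m_f ∈ {m_i−1, m_i, m_i+1} ∩ [−2, 2] = {1, 2} → 2 states.
Total: 2.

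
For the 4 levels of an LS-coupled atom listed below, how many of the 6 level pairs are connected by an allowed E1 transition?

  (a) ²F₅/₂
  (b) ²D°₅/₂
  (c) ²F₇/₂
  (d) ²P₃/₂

3

(a)–(b): allowed.
(a)–(c): forbidden (parity).
(a)–(d): forbidden (parity, ΔL).
(b)–(c): allowed.
(b)–(d): allowed.
(c)–(d): forbidden (parity, ΔL, ΔJ).
Allowed pairs: 3 of 6.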